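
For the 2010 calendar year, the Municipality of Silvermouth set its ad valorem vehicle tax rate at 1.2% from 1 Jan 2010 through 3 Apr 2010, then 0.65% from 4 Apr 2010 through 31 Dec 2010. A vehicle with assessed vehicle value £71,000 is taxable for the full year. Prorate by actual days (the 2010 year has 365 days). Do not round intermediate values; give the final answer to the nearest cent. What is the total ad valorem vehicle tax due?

1 Jan – 3 Apr 2010: 93 days at 1.2% → £71,000 × 1.2% × 93/365 = £217.0849
4 Apr – 31 Dec 2010: 272 days at 0.65% → £71,000 × 0.65% × 272/365 = £343.9123
Total = £560.9973

£561.00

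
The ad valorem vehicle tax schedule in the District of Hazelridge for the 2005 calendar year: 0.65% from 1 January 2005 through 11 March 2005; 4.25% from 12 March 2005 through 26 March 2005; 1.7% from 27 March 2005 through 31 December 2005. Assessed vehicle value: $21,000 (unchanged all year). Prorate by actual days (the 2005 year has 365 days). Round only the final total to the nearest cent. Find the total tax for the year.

1 January – 11 March 2005: 70 days at 0.65% → $21,000 × 0.65% × 70/365 = $26.1781
12 March – 26 March 2005: 15 days at 4.25% → $21,000 × 4.25% × 15/365 = $36.6781
27 March – 31 December 2005: 280 days at 1.7% → $21,000 × 1.7% × 280/365 = $273.8630
Total = $336.7192

$336.72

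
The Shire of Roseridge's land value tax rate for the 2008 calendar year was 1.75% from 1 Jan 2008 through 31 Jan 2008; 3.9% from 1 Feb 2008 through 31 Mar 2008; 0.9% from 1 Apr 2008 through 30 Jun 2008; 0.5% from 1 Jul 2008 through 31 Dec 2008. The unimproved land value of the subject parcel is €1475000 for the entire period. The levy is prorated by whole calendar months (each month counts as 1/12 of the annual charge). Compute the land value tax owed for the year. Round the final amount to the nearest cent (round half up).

1 Jan – 31 Jan 2008: 1 month at 1.75% → €1475000 × 1.75% × 1/12 = €2151.0417
1 Feb – 31 Mar 2008: 2 months at 3.9% → €1475000 × 3.9% × 2/12 = €9587.5000
1 Apr – 30 Jun 2008: 3 months at 0.9% → €1475000 × 0.9% × 3/12 = €3318.7500
1 Jul – 31 Dec 2008: 6 months at 0.5% → €1475000 × 0.5% × 6/12 = €3687.5000
Total = €18744.7917

€18744.79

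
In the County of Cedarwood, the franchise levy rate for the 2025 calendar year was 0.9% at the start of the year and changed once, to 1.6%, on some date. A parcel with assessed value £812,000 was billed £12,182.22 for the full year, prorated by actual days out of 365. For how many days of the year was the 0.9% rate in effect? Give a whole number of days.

52 days

Let d = days at the first rate; then 365 − d days at the second rate.
£812,000 × [0.9%·d + 1.6%·(365−d)] / 365 = £12,182.22
Solving gives d = 52, so the new rate took effect on February 22, 2025.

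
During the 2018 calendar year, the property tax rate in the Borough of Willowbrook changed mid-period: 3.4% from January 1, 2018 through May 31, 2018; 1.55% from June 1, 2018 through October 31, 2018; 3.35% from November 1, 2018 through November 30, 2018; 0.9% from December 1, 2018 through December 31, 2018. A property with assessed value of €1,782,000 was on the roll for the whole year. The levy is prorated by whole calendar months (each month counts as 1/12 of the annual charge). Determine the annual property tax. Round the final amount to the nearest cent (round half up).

January 1 – May 31, 2018: 5 months at 3.4% → €1,782,000 × 3.4% × 5/12 = €25,245.0000
June 1 – October 31, 2018: 5 months at 1.55% → €1,782,000 × 1.55% × 5/12 = €11,508.7500
November 1 – November 30, 2018: 1 month at 3.35% → €1,782,000 × 3.35% × 1/12 = €4,974.7500
December 1 – December 31, 2018: 1 month at 0.9% → €1,782,000 × 0.9% × 1/12 = €1,336.5000
Total = €43,065.0000

€43,065.00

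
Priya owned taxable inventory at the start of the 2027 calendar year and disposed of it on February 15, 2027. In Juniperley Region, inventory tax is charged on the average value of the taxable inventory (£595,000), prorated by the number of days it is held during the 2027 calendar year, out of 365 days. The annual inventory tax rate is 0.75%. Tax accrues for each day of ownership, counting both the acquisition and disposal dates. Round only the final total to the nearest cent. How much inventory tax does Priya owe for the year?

£562.40

Days held (January 1 – February 15, 2027): 46 out of 365
Tax = £595,000 × 0.75% × 46/365 = £562.3973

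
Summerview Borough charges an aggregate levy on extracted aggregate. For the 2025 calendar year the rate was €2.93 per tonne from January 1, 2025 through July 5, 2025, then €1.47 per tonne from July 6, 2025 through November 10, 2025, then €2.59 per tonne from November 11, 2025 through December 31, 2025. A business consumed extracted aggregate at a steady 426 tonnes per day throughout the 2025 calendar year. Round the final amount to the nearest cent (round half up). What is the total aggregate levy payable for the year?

January 1 – July 5, 2025: 186 days × 426 tonnes/day = 79,236 tonnes at €2.93/tonne → €232,161.48
July 6 – November 10, 2025: 128 days × 426 tonnes/day = 54,528 tonnes at €1.47/tonne → €80,156.16
November 11 – December 31, 2025: 51 days × 426 tonnes/day = 21,726 tonnes at €2.59/tonne → €56,270.34

€368,587.98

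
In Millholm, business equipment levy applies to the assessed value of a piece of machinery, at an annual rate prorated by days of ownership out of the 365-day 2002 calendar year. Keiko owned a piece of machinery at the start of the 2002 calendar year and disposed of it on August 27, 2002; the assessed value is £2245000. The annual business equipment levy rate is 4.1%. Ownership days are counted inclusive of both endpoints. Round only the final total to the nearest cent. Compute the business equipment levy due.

£60270.56

Days held (January 1 – August 27, 2002): 239 out of 365
Tax = £2245000 × 4.1% × 239/365 = £60270.5616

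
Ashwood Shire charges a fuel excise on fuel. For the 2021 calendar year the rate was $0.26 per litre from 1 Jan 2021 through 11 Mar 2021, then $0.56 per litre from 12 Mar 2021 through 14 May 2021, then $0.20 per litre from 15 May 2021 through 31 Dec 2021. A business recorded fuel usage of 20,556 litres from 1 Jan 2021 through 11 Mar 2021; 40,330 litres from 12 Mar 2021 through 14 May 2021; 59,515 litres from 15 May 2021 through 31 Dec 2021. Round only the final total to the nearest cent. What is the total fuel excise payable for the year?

1 Jan – 11 Mar 2021: 20,556 litres at $0.26/litre → $5344.56
12 Mar – 14 May 2021: 40,330 litres at $0.56/litre → $22584.80
15 May – 31 Dec 2021: 59,515 litres at $0.20/litre → $11903.00

$39832.36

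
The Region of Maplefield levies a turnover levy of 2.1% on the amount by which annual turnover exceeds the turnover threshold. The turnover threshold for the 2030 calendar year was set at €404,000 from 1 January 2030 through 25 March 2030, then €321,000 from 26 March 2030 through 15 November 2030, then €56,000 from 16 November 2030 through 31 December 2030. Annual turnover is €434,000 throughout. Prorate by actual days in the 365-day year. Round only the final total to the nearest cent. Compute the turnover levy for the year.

€2,673.21

1 January – 25 March 2030: 84 days, exemption €404,000 → (€434,000 − €404,000) × 2.1% × 84/365 = €144.9863
26 March – 15 November 2030: 235 days, exemption €321,000 → (€434,000 − €321,000) × 2.1% × 235/365 = €1,527.8219
16 November – 31 December 2030: 46 days, exemption €56,000 → (€434,000 − €56,000) × 2.1% × 46/365 = €1,000.4055
Total = €2,673.2137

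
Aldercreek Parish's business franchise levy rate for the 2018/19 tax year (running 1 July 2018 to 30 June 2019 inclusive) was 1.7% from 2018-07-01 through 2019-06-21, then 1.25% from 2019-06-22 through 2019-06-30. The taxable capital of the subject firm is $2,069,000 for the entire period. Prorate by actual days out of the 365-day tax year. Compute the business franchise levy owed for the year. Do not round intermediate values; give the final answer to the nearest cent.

$34,943.43

2018-07-01 to 2019-06-21: 356 days at 1.7% → $2,069,000 × 1.7% × 356/365 = $34,305.7205
2019-06-22 to 2019-06-30: 9 days at 1.25% → $2,069,000 × 1.25% × 9/365 = $637.7055
Total = $34,943.4260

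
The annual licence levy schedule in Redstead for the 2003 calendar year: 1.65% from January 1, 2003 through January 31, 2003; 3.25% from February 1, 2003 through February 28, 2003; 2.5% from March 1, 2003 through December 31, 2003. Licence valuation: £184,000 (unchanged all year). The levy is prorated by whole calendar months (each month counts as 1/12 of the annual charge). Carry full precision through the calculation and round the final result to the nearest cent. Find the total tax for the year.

January 1 – January 31, 2003: 1 month at 1.65% → £184,000 × 1.65% × 1/12 = £253.0000
February 1 – February 28, 2003: 1 month at 3.25% → £184,000 × 3.25% × 1/12 = £498.3333
March 1 – December 31, 2003: 10 months at 2.5% → £184,000 × 2.5% × 10/12 = £3,833.3333
Total = £4,584.6667

£4,584.67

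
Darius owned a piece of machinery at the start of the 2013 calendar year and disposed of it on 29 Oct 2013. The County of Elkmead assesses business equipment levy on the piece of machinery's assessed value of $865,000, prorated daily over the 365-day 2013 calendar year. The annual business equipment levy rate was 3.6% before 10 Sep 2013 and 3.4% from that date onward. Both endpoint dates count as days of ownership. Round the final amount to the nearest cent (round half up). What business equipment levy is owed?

$25,528.16

1 Jan – 9 Sep 2013: 252 days at 3.6% → $865,000 × 3.6% × 252/365 = $21,499.3973
10 Sep – 29 Oct 2013: 50 days at 3.4% → $865,000 × 3.4% × 50/365 = $4,028.7671
Total = $25,528.1644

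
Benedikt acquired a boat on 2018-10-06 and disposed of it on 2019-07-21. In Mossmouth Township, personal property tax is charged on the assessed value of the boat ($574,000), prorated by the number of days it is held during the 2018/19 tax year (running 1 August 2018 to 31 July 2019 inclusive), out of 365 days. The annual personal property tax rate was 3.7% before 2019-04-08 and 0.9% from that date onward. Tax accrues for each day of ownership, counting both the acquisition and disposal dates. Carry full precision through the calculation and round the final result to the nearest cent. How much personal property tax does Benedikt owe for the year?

$12,192.39

2018-10-06 to 2019-04-07: 184 days at 3.7% → $574,000 × 3.7% × 184/365 = $10,706.2795
2019-04-08 to 2019-07-21: 105 days at 0.9% → $574,000 × 0.9% × 105/365 = $1,486.1096
Total = $12,192.3890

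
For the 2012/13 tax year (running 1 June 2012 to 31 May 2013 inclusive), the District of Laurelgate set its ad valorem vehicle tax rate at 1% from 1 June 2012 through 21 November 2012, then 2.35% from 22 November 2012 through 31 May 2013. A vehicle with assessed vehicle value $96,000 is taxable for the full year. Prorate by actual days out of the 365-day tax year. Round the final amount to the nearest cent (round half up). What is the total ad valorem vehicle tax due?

$1,638.18

1 June – 21 November 2012: 174 days at 1% → $96,000 × 1% × 174/365 = $457.6438
22 November 2012 – 31 May 2013: 191 days at 2.35% → $96,000 × 2.35% × 191/365 = $1,180.5370
Total = $1,638.1808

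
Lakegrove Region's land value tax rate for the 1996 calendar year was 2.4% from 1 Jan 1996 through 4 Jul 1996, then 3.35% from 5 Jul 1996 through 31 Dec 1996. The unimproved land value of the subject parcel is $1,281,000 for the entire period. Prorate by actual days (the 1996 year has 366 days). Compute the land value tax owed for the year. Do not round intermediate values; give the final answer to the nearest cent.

$36,729.00

1 Jan – 4 Jul 1996: 186 days at 2.4% → $1,281,000 × 2.4% × 186/366 = $15,624.0000
5 Jul – 31 Dec 1996: 180 days at 3.35% → $1,281,000 × 3.35% × 180/366 = $21,105.0000
Total = $36,729.0000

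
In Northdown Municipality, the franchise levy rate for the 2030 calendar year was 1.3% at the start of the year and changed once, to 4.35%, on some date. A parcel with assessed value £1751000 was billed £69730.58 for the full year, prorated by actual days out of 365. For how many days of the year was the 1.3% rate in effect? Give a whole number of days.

44 days

Let d = days at the first rate; then 365 − d days at the second rate.
£1751000 × [1.3%·d + 4.35%·(365−d)] / 365 = £69730.58
Solving gives d = 44, so the new rate took effect on February 14, 2030.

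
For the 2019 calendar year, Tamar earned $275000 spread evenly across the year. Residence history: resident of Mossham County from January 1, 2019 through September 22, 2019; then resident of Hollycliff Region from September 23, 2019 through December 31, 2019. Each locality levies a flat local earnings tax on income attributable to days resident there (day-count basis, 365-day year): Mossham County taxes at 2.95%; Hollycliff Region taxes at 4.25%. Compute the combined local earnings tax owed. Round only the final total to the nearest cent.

Mossham County, January 1 – September 22, 2019: 265 days → $275000 × 2.95% × 265/365 = $5889.8973
Hollycliff Region, September 23 – December 31, 2019: 100 days → $275000 × 4.25% × 100/365 = $3202.0548
Total = $9091.9521

$9091.95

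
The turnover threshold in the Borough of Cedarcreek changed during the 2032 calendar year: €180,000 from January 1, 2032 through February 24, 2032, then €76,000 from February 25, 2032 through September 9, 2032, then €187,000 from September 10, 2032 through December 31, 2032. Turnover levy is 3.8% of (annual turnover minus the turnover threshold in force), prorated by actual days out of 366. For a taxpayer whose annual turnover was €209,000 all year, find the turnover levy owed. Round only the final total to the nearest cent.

€3,157.84

January 1 – February 24, 2032: 55 days, exemption €180,000 → (€209,000 − €180,000) × 3.8% × 55/366 = €165.6011
February 25 – September 9, 2032: 198 days, exemption €76,000 → (€209,000 − €76,000) × 3.8% × 198/366 = €2,734.1311
September 10 – December 31, 2032: 113 days, exemption €187,000 → (€209,000 − €187,000) × 3.8% × 113/366 = €258.1093
Total = €3,157.8415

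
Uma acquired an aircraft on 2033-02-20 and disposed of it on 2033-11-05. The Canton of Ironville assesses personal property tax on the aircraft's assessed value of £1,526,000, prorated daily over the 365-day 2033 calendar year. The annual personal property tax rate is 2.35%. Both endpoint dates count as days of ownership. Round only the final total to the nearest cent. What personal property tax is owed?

Days held (2033-02-20 to 2033-11-05): 259 out of 365
Tax = £1,526,000 × 2.35% × 259/365 = £25,446.5726

£25,446.57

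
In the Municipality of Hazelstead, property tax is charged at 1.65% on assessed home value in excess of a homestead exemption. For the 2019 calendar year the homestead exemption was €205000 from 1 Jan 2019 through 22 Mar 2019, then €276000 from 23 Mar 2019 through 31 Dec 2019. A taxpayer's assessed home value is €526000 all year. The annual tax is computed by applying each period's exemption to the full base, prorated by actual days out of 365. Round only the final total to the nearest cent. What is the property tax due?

€4384.98

1 Jan – 22 Mar 2019: 81 days, exemption €205000 → (€526000 − €205000) × 1.65% × 81/365 = €1175.3877
23 Mar – 31 Dec 2019: 284 days, exemption €276000 → (€526000 − €276000) × 1.65% × 284/365 = €3209.5890
Total = €4384.9767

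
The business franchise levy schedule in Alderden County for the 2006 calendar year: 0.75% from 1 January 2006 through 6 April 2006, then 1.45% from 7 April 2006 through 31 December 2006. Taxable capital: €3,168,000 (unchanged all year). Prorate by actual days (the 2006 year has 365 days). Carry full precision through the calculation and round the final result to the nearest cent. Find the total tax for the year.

€40,103.41

1 January – 6 April 2006: 96 days at 0.75% → €3,168,000 × 0.75% × 96/365 = €6,249.2055
7 April – 31 December 2006: 269 days at 1.45% → €3,168,000 × 1.45% × 269/365 = €33,854.2027
Total = €40,103.4082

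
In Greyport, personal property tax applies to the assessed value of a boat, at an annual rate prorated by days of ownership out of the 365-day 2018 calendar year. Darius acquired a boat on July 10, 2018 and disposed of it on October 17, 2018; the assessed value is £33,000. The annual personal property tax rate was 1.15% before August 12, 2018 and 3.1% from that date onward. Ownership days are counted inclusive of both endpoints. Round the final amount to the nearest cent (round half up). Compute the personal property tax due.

£222.09

July 10 – August 11, 2018: 33 days at 1.15% → £33,000 × 1.15% × 33/365 = £34.3110
August 12 – October 17, 2018: 67 days at 3.1% → £33,000 × 3.1% × 67/365 = £187.7836
Total = £222.0945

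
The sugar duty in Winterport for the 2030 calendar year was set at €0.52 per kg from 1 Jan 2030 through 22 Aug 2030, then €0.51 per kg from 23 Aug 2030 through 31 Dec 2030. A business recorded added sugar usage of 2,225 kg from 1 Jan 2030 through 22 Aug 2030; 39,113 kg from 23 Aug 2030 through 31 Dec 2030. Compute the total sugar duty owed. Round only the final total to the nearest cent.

€21,104.63

1 Jan – 22 Aug 2030: 2,225 kg at €0.52/kg → €1,157.00
23 Aug – 31 Dec 2030: 39,113 kg at €0.51/kg → €19,947.63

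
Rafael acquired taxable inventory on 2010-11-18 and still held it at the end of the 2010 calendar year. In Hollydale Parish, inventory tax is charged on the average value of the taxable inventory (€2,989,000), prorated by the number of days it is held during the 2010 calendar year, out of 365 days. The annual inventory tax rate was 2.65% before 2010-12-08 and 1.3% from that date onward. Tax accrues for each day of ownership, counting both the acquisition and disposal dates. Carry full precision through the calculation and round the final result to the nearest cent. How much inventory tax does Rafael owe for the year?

€6,895.17

2010-11-18 to 2010-12-07: 20 days at 2.65% → €2,989,000 × 2.65% × 20/365 = €4,340.1918
2010-12-08 to 2010-12-31: 24 days at 1.3% → €2,989,000 × 1.3% × 24/365 = €2,554.9808
Total = €6,895.1726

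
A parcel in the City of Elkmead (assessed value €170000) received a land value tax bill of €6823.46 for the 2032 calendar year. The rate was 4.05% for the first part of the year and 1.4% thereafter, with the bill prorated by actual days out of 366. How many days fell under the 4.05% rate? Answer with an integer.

Let d = days at the first rate; then 366 − d days at the second rate.
€170000 × [4.05%·d + 1.4%·(366−d)] / 366 = €6823.46
Solving gives d = 361, so the new rate took effect on 27 Dec 2032.

361 days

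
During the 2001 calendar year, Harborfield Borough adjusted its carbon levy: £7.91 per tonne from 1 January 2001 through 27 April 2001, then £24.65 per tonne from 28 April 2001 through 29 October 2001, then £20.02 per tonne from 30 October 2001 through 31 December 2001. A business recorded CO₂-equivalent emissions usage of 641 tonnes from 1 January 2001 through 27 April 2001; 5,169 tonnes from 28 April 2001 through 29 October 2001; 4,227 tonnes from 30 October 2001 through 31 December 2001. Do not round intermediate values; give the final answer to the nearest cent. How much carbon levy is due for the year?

1 January – 27 April 2001: 641 tonnes at £7.91/tonne → £5070.31
28 April – 29 October 2001: 5,169 tonnes at £24.65/tonne → £127415.85
30 October – 31 December 2001: 4,227 tonnes at £20.02/tonne → £84624.54

£217110.70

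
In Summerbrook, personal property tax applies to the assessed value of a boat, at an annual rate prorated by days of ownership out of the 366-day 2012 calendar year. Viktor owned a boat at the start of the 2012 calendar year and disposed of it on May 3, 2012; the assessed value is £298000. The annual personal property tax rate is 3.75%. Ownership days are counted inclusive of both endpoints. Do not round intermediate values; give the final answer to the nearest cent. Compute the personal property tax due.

£3786.07

Days held (January 1 – May 3, 2012): 124 out of 366
Tax = £298000 × 3.75% × 124/366 = £3786.0656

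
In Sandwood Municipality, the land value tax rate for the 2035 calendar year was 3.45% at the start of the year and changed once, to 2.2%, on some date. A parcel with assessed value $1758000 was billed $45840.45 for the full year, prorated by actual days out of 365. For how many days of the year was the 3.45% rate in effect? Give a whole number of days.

Let d = days at the first rate; then 365 − d days at the second rate.
$1758000 × [3.45%·d + 2.2%·(365−d)] / 365 = $45840.45
Solving gives d = 119, so the new rate took effect on 30 Apr 2035.

119 days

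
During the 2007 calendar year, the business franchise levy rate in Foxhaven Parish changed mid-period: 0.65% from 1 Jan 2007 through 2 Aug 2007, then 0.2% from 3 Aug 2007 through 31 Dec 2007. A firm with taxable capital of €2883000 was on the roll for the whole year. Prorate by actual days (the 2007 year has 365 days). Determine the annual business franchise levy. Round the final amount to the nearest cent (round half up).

1 Jan – 2 Aug 2007: 214 days at 0.65% → €2883000 × 0.65% × 214/365 = €10986.9945
3 Aug – 31 Dec 2007: 151 days at 0.2% → €2883000 × 0.2% × 151/365 = €2385.3863
Total = €13372.3808

€13372.38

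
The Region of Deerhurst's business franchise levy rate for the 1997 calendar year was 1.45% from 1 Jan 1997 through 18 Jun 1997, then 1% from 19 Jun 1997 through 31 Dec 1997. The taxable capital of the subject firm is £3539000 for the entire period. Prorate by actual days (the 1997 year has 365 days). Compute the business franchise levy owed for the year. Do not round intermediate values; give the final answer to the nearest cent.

1 Jan – 18 Jun 1997: 169 days at 1.45% → £3539000 × 1.45% × 169/365 = £23759.7795
19 Jun – 31 Dec 1997: 196 days at 1% → £3539000 × 1% × 196/365 = £19003.9452
Total = £42763.7247

£42763.72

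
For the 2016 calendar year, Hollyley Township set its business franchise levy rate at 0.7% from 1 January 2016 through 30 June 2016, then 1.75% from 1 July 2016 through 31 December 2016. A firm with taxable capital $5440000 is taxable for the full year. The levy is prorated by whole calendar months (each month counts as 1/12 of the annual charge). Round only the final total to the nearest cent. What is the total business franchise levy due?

1 January – 30 June 2016: 6 months at 0.7% → $5440000 × 0.7% × 6/12 = $19040.0000
1 July – 31 December 2016: 6 months at 1.75% → $5440000 × 1.75% × 6/12 = $47600.0000
Total = $66640.0000

$66640.00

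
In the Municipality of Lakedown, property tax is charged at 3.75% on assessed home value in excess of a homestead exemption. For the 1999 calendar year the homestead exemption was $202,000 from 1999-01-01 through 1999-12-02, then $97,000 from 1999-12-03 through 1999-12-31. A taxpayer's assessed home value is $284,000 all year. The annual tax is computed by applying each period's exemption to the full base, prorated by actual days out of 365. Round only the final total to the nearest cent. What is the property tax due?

1999-01-01 to 1999-12-02: 336 days, exemption $202,000 → ($284,000 − $202,000) × 3.75% × 336/365 = $2,830.6849
1999-12-03 to 1999-12-31: 29 days, exemption $97,000 → ($284,000 − $97,000) × 3.75% × 29/365 = $557.1575
Total = $3,387.8425

$3,387.84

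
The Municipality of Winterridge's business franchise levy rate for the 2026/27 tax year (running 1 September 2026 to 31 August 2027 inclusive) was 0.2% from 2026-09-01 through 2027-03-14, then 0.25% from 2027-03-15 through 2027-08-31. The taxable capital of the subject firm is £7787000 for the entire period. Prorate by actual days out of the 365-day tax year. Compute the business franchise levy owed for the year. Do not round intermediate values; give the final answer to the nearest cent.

2026-09-01 to 2027-03-14: 195 days at 0.2% → £7787000 × 0.2% × 195/365 = £8320.3562
2027-03-15 to 2027-08-31: 170 days at 0.25% → £7787000 × 0.25% × 170/365 = £9067.0548
Total = £17387.4110

£17387.41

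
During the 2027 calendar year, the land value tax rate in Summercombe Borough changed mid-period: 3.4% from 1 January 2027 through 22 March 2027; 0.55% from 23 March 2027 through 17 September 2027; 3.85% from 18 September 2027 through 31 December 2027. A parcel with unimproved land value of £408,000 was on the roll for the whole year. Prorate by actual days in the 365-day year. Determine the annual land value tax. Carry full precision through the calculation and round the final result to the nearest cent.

1 January – 22 March 2027: 81 days at 3.4% → £408,000 × 3.4% × 81/365 = £3,078.4438
23 March – 17 September 2027: 179 days at 0.55% → £408,000 × 0.55% × 179/365 = £1,100.4822
18 September – 31 December 2027: 105 days at 3.85% → £408,000 × 3.85% × 105/365 = £4,518.7397
Total = £8,697.6658

£8,697.67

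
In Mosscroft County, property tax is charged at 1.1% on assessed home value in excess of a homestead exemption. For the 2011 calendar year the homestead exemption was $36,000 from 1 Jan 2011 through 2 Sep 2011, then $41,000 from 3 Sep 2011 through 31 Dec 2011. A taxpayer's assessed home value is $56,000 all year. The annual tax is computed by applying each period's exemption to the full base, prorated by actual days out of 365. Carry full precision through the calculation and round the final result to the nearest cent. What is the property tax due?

1 Jan – 2 Sep 2011: 245 days, exemption $36,000 → ($56,000 − $36,000) × 1.1% × 245/365 = $147.6712
3 Sep – 31 Dec 2011: 120 days, exemption $41,000 → ($56,000 − $41,000) × 1.1% × 120/365 = $54.2466
Total = $201.9178

$201.92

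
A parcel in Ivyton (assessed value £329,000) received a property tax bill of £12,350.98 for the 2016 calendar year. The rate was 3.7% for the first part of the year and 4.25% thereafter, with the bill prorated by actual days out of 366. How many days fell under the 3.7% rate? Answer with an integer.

330 days

Let d = days at the first rate; then 366 − d days at the second rate.
£329,000 × [3.7%·d + 4.25%·(366−d)] / 366 = £12,350.98
Solving gives d = 330, so the new rate took effect on 26 November 2016.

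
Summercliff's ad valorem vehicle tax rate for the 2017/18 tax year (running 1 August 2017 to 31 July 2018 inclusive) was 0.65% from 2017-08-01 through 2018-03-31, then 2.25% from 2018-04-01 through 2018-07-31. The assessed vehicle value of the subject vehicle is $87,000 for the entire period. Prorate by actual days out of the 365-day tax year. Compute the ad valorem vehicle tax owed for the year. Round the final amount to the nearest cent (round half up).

2017-08-01 to 2018-03-31: 243 days at 0.65% → $87,000 × 0.65% × 243/365 = $376.4836
2018-04-01 to 2018-07-31: 122 days at 2.25% → $87,000 × 2.25% × 122/365 = $654.2877
Total = $1,030.7712

$1,030.77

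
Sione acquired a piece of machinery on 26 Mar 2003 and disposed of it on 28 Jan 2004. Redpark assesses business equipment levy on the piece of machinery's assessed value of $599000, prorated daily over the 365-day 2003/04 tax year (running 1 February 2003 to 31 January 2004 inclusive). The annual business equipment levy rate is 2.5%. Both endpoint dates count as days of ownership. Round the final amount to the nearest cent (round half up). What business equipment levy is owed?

Days held (26 Mar 2003 – 28 Jan 2004): 309 out of 365
Tax = $599000 × 2.5% × 309/365 = $12677.4658

$12677.47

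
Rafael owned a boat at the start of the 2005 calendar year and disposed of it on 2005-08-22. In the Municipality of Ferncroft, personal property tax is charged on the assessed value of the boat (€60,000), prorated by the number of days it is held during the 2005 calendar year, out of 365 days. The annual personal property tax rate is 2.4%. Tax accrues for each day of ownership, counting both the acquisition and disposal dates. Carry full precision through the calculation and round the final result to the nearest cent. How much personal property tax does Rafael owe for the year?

€923.18

Days held (2005-01-01 to 2005-08-22): 234 out of 365
Tax = €60,000 × 2.4% × 234/365 = €923.1781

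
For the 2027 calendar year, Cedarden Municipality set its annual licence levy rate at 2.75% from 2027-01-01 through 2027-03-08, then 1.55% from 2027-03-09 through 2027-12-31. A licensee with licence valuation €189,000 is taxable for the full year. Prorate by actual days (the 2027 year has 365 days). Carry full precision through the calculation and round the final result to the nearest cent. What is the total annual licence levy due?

€3,345.82

2027-01-01 to 2027-03-08: 67 days at 2.75% → €189,000 × 2.75% × 67/365 = €954.0616
2027-03-09 to 2027-12-31: 298 days at 1.55% → €189,000 × 1.55% × 298/365 = €2,391.7562
Total = €3,345.8178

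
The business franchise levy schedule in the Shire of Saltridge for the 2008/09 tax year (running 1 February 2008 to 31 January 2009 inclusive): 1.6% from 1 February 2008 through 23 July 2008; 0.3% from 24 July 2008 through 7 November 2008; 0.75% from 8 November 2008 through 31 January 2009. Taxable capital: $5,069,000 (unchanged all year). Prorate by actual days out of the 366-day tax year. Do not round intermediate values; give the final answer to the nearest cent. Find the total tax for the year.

1 February – 23 July 2008: 174 days at 1.6% → $5,069,000 × 1.6% × 174/366 = $38,557.6393
24 July – 7 November 2008: 107 days at 0.3% → $5,069,000 × 0.3% × 107/366 = $4,445.7623
8 November 2008 – 31 January 2009: 85 days at 0.75% → $5,069,000 × 0.75% × 85/366 = $8,829.2008
Total = $51,832.6025

$51,832.60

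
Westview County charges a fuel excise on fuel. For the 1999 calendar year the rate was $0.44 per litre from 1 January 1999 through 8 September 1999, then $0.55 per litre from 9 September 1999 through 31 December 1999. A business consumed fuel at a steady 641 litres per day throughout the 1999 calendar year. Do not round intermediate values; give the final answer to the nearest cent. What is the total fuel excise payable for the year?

1 January – 8 September 1999: 251 days × 641 litres/day = 160,891 litres at $0.44/litre → $70792.04
9 September – 31 December 1999: 114 days × 641 litres/day = 73,074 litres at $0.55/litre → $40190.70

$110982.74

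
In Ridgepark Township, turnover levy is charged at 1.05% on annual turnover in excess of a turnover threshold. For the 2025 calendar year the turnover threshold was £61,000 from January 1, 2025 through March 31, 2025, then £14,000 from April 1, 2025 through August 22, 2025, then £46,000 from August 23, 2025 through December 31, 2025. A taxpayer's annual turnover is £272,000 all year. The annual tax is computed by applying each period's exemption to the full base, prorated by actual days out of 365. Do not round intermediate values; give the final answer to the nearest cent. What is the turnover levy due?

£2,466.72

January 1 – March 31, 2025: 90 days, exemption £61,000 → (£272,000 − £61,000) × 1.05% × 90/365 = £546.2877
April 1 – August 22, 2025: 144 days, exemption £14,000 → (£272,000 − £14,000) × 1.05% × 144/365 = £1,068.7562
August 23 – December 31, 2025: 131 days, exemption £46,000 → (£272,000 − £46,000) × 1.05% × 131/365 = £851.6795
Total = £2,466.7233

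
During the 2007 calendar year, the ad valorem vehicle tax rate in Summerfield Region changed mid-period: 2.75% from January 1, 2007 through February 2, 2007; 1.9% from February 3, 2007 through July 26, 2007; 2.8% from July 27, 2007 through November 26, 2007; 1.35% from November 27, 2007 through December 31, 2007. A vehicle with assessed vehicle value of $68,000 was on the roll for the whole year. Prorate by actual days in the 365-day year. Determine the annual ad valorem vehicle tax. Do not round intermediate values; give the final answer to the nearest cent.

January 1 – February 2, 2007: 33 days at 2.75% → $68,000 × 2.75% × 33/365 = $169.0685
February 3 – July 26, 2007: 174 days at 1.9% → $68,000 × 1.9% × 174/365 = $615.9123
July 27 – November 26, 2007: 123 days at 2.8% → $68,000 × 2.8% × 123/365 = $641.6219
November 27 – December 31, 2007: 35 days at 1.35% → $68,000 × 1.35% × 35/365 = $88.0274
Total = $1,514.6301

$1,514.63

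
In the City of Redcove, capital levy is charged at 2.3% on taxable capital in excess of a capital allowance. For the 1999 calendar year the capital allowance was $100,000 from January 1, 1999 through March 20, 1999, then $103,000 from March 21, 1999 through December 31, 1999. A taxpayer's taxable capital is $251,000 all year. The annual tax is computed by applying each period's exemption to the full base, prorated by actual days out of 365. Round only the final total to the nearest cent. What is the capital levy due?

January 1 – March 20, 1999: 79 days, exemption $100,000 → ($251,000 − $100,000) × 2.3% × 79/365 = $751.6904
March 21 – December 31, 1999: 286 days, exemption $103,000 → ($251,000 − $103,000) × 2.3% × 286/365 = $2,667.2438
Total = $3,418.9342

$3,418.93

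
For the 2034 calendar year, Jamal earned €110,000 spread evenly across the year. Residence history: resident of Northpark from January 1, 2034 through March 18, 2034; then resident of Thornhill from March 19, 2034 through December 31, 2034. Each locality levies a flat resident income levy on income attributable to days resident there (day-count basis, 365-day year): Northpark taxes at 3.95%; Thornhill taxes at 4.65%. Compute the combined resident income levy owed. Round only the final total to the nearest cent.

Northpark, January 1 – March 18, 2034: 77 days → €110,000 × 3.95% × 77/365 = €916.6164
Thornhill, March 19 – December 31, 2034: 288 days → €110,000 × 4.65% × 288/365 = €4,035.9452
Total = €4,952.5616

€4,952.56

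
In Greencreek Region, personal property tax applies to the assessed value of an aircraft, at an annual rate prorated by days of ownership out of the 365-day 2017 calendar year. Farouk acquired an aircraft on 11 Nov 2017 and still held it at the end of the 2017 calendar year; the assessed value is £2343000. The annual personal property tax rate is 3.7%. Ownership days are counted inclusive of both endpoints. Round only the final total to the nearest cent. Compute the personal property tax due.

£12112.99

Days held (11 Nov – 31 Dec 2017): 51 out of 365
Tax = £2343000 × 3.7% × 51/365 = £12112.9890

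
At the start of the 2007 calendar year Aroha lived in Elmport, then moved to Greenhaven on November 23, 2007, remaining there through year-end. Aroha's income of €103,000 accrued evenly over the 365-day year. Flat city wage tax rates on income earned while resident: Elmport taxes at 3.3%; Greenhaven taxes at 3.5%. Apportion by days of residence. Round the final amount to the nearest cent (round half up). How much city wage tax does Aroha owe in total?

Elmport, January 1 – November 22, 2007: 326 days → €103,000 × 3.3% × 326/365 = €3,035.8192
Greenhaven, November 23 – December 31, 2007: 39 days → €103,000 × 3.5% × 39/365 = €385.1918
Total = €3,421.0110

€3,421.01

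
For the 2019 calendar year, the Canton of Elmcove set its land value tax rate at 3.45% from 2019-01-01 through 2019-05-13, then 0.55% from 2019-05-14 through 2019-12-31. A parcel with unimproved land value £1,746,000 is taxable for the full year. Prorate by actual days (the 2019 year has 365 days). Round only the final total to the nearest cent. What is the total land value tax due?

2019-01-01 to 2019-05-13: 133 days at 3.45% → £1,746,000 × 3.45% × 133/365 = £21,949.3726
2019-05-14 to 2019-12-31: 232 days at 0.55% → £1,746,000 × 0.55% × 232/365 = £6,103.8247
Total = £28,053.1973

£28,053.20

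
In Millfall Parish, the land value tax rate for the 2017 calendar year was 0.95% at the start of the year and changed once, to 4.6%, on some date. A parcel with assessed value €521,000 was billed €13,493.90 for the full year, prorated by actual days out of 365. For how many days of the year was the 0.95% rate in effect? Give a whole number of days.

Let d = days at the first rate; then 365 − d days at the second rate.
€521,000 × [0.95%·d + 4.6%·(365−d)] / 365 = €13,493.90
Solving gives d = 201, so the new rate took effect on 21 July 2017.

201 days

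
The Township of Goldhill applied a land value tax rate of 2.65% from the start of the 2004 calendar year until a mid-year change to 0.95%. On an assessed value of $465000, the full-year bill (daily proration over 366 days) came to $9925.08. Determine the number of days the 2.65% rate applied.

Let d = days at the first rate; then 366 − d days at the second rate.
$465000 × [2.65%·d + 0.95%·(366−d)] / 366 = $9925.08
Solving gives d = 255, so the new rate took effect on 12 Sep 2004.

255 days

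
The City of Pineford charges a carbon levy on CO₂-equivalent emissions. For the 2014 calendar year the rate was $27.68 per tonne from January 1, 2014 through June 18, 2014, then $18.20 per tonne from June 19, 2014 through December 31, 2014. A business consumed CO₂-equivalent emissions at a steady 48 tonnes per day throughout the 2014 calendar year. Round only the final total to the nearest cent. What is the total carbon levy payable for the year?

January 1 – June 18, 2014: 169 days × 48 tonnes/day = 8,112 tonnes at $27.68/tonne → $224,540.16
June 19 – December 31, 2014: 196 days × 48 tonnes/day = 9,408 tonnes at $18.20/tonne → $171,225.60

$395,765.76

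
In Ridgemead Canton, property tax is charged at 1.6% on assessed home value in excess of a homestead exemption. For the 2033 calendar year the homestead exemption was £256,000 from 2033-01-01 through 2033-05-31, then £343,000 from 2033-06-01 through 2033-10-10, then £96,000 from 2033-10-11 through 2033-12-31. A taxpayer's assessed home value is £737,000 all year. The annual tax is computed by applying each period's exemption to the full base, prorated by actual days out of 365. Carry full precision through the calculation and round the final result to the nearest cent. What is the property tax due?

£7,767.72

2033-01-01 to 2033-05-31: 151 days, exemption £256,000 → (£737,000 − £256,000) × 1.6% × 151/365 = £3,183.8247
2033-06-01 to 2033-10-10: 132 days, exemption £343,000 → (£737,000 − £343,000) × 1.6% × 132/365 = £2,279.8027
2033-10-11 to 2033-12-31: 82 days, exemption £96,000 → (£737,000 − £96,000) × 1.6% × 82/365 = £2,304.0877
Total = £7,767.7151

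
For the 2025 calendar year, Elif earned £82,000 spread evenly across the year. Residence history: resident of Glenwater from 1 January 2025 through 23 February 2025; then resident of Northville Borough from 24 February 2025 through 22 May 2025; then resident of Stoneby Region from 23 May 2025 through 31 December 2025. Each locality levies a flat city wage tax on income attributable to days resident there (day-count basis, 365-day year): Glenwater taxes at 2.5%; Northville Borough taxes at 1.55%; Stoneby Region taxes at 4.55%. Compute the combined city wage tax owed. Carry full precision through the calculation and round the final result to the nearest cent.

Glenwater, 1 January – 23 February 2025: 54 days → £82,000 × 2.5% × 54/365 = £303.2877
Northville Borough, 24 February – 22 May 2025: 88 days → £82,000 × 1.55% × 88/365 = £306.4329
Stoneby Region, 23 May – 31 December 2025: 223 days → £82,000 × 4.55% × 223/365 = £2,279.4877
Total = £2,889.2082

£2,889.21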